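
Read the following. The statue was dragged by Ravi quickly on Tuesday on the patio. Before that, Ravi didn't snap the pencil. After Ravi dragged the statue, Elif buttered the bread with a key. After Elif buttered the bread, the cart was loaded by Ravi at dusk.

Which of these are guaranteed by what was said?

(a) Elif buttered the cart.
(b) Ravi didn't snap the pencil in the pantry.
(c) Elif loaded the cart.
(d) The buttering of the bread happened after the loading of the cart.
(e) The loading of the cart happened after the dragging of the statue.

(b), (e)

(a) Not entailed — Elif buttered the bread, not the cart; the cart belongs to the loading event.
(b) Entailed — under negation, adding a further restriction is entailed: if no such snapping event occurred, none occurred in the pantry either.
(c) Not entailed — the passage has Ravi loading the cart, not Elif.
(d) Not entailed — the narrative places the buttering before the loading, not after.
(e) Entailed — the narrative places the dragging before the loading.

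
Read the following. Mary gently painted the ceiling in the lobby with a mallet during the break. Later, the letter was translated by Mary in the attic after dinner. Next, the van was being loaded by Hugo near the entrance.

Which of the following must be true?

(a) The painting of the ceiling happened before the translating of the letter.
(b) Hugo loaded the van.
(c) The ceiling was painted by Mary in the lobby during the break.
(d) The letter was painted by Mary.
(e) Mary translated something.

(a) Entailed — the narrative places the painting before the translating.
(b) Not entailed — 'was loading' is progressive on an accomplishment; it does not entail the completed 'loaded'.
(c) Entailed — dropping 'gently', 'with a mallet' leaves a sub-description the original still satisfies.
(d) Not entailed — Mary painted the ceiling, not the letter; the letter belongs to the translating event.
(e) Entailed — this follows by dropping conjuncts from the translating event's description.

(a), (c), (e)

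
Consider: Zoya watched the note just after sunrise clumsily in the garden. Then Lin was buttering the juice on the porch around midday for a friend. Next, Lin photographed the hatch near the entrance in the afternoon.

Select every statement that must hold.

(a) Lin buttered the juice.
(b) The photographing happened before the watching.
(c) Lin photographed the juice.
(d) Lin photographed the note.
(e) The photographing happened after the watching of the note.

(a) Not entailed — 'was buttering' is progressive on an accomplishment; it does not entail the completed 'buttered'.
(b) Not entailed — the narrative places the watching before the photographing, not after.
(c) Not entailed — Lin photographed the hatch, not the juice; the juice belongs to the buttering event.
(d) Not entailed — Lin photographed the hatch, not the note; the note belongs to the watching event.
(e) Entailed — the narrative places the watching before the photographing.

(e)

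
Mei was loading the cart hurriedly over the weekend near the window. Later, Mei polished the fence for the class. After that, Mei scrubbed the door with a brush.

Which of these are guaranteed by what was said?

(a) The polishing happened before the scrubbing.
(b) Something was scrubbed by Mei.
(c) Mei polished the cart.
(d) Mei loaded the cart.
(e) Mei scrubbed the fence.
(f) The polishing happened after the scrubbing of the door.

(a), (b)

(a) Entailed — the narrative places the polishing before the scrubbing.
(b) Entailed — this follows by dropping conjuncts from the scrubbing event's description.
(c) Not entailed — Mei polished the fence, not the cart; the cart belongs to the loading event.
(d) Not entailed — 'was loading' is progressive on an accomplishment; it does not entail the completed 'loaded'.
(e) Not entailed — Mei scrubbed the door, not the fence; the fence belongs to the polishing event.
(f) Not entailed — the narrative places the polishing before the scrubbing, not after.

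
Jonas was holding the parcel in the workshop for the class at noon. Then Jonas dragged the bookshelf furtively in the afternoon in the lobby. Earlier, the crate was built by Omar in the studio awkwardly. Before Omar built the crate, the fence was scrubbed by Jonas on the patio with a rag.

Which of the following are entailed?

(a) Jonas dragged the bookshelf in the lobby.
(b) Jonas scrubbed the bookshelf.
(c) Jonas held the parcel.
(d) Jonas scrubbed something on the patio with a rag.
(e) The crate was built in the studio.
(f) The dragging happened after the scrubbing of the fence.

(a), (c), (d), (e), (f)

(a) Entailed — dropping 'furtively', 'in the afternoon' leaves a sub-description the original still satisfies.
(b) Not entailed — Jonas scrubbed the fence, not the bookshelf; the bookshelf belongs to the dragging event.
(c) Entailed — 'hold' is an activity; 'was holding' entails that some holding happened, so 'held' holds.
(d) Entailed — this follows by dropping conjuncts from the scrubbing event's description.
(e) Entailed — every conjunct here is already in the original building event.
(f) Entailed — the narrative places the scrubbing before the dragging.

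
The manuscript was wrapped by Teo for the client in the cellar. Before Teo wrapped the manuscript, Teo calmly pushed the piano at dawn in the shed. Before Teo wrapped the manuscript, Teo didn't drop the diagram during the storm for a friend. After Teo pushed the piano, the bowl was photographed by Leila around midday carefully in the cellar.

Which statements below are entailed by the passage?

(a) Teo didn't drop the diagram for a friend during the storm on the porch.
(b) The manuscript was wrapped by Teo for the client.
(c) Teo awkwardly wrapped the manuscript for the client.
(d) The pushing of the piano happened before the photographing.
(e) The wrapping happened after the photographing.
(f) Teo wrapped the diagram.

(a), (b), (d)

(a) Entailed — under negation, adding a further restriction is entailed: if no such dropping event occurred, none occurred on the porch either.
(b) Entailed — every conjunct here is already in the original wrapping event.
(c) Not entailed — 'awkwardly' adds information not in the original event.
(d) Entailed — the narrative places the pushing before the photographing.
(e) Not entailed — the narrative doesn't order the photographing relative to the wrapping.
(f) Not entailed — Teo wrapped the manuscript, not the diagram; the diagram belongs to the dropping event.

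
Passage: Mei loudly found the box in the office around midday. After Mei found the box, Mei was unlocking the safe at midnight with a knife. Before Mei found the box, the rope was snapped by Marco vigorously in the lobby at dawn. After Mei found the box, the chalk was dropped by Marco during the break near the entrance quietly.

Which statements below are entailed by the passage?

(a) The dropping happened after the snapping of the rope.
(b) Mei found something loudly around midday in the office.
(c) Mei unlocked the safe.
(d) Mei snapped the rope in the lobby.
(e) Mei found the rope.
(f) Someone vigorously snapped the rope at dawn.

(a), (b), (f)

(a) Entailed — the narrative places the snapping before the dropping.
(b) Entailed — the original entails any weakening of itself; this just generalizes the patient.
(c) Not entailed — 'was unlocking' is progressive on an accomplishment; it does not entail the completed 'unlocked'.
(d) Not entailed — the passage has Marco snapping the rope, not Mei.
(e) Not entailed — Mei found the box, not the rope; the rope belongs to the snapping event.
(f) Entailed — this follows by dropping conjuncts from the snapping event's description.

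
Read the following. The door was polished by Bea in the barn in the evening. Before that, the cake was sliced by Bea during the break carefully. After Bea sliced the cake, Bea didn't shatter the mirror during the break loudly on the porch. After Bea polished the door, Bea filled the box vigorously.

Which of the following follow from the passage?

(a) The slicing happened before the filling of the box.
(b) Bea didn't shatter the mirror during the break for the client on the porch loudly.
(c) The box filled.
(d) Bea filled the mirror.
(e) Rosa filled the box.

(a) Entailed — the narrative places the slicing before the filling.
(b) Entailed — under negation, adding a further restriction is entailed: if no such shattering event occurred, none occurred for the client either.
(c) Entailed — 'Bea filled the box' is causative; it entails the inchoative 'the box filled'.
(d) Not entailed — Bea filled the box, not the mirror; the mirror belongs to the shattering event.
(e) Not entailed — the passage has Bea filling the box, not Rosa.

(a), (b), (c)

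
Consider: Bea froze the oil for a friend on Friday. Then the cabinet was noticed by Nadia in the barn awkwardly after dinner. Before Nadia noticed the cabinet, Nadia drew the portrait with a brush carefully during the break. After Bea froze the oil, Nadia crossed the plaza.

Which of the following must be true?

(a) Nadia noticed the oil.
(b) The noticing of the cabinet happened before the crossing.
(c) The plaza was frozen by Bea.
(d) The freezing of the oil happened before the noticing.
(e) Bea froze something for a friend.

(d), (e)

(a) Not entailed — Nadia noticed the cabinet, not the oil; the oil belongs to the freezing event.
(b) Not entailed — the narrative doesn't order the noticing relative to the crossing.
(c) Not entailed — Bea froze the oil, not the plaza; the plaza belongs to the crossing event.
(d) Entailed — the narrative places the freezing before the noticing.
(e) Entailed — every conjunct here is already in the original freezing event.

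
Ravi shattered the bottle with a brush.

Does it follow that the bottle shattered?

yes

'Ravi shattered the bottle' is the causative; it entails the inchoative 'the bottle shattered'.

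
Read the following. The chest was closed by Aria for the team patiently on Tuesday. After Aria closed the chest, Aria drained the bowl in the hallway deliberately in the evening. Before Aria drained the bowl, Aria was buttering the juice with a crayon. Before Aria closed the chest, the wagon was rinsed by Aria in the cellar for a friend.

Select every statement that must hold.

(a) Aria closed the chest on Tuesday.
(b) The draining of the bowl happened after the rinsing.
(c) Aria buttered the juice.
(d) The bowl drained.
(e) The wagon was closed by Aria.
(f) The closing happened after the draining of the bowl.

(a) Entailed — this follows by dropping conjuncts from the closing event's description.
(b) Entailed — the narrative places the rinsing before the draining.
(c) Not entailed — 'was buttering' is progressive on an accomplishment; it does not entail the completed 'buttered'.
(d) Entailed — 'Aria drained the bowl' is causative; it entails the inchoative 'the bowl drained'.
(e) Not entailed — Aria closed the chest, not the wagon; the wagon belongs to the rinsing event.
(f) Not entailed — the narrative places the closing before the draining, not after.

(a), (b), (d)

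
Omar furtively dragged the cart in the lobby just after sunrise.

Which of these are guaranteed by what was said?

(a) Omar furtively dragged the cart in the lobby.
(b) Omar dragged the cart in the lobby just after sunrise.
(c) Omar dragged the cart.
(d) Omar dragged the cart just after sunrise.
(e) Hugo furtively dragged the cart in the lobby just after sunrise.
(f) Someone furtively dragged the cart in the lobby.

(a) Entailed — every conjunct here is already in the original dragging event.
(b) Entailed — dropping 'furtively' leaves a sub-description the original still satisfies.
(c) Entailed — the original entails any weakening of itself; this just drops 'in the lobby', 'just after sunrise', 'furtively'.
(d) Entailed — the original entails any weakening of itself; this just drops 'in the lobby', 'furtively'.
(e) Not entailed — the passage has Omar dragging the cart, not Hugo.
(f) Entailed — the original entails any weakening of itself; this just drops 'just after sunrise' and generalizes the agent.

(a), (b), (c), (d), (f)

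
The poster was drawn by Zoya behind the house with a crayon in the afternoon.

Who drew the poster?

Zoya

'Zoya' marks the agent of the drawing event.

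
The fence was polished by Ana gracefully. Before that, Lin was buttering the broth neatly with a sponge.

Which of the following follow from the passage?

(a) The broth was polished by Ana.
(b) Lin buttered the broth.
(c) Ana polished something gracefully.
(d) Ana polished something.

(a) Not entailed — Ana polished the fence, not the broth; the broth belongs to the buttering event.
(b) Not entailed — 'was buttering' is progressive on an accomplishment; it does not entail the completed 'buttered'.
(c) Entailed — every conjunct here is already in the original polishing event.
(d) Entailed — dropping 'gracefully' and generalizing the patient leaves a sub-description the original still satisfies.

(c), (d)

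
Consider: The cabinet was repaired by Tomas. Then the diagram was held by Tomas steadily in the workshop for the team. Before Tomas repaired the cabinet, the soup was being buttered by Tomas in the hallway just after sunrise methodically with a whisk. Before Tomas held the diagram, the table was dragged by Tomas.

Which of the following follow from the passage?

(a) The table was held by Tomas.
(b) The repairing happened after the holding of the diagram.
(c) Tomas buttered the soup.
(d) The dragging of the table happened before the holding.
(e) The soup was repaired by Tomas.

(d)

(a) Not entailed — Tomas held the diagram, not the table; the table belongs to the dragging event.
(b) Not entailed — the narrative places the repairing before the holding, not after.
(c) Not entailed — 'was buttering' is progressive on an accomplishment; it does not entail the completed 'buttered'.
(d) Entailed — the narrative places the dragging before the holding.
(e) Not entailed — Tomas repaired the cabinet, not the soup; the soup belongs to the buttering event.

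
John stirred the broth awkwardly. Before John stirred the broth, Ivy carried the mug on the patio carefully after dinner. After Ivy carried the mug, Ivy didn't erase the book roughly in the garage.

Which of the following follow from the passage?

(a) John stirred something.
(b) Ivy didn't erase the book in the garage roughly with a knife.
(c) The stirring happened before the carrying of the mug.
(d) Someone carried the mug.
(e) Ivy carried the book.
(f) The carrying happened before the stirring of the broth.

(a), (b), (d), (f)

(a) Entailed — every conjunct here is already in the original stirring event.
(b) Entailed — under negation, adding a further restriction is entailed: if no such erasing event occurred, none occurred with a knife either.
(c) Not entailed — the narrative places the carrying before the stirring, not after.
(d) Entailed — the original entails any weakening of itself; this just drops 'after dinner', 'carefully', 'on the patio' and generalizes the agent.
(e) Not entailed — Ivy carried the mug, not the book; the book belongs to the erasing event.
(f) Entailed — the narrative places the carrying before the stirring.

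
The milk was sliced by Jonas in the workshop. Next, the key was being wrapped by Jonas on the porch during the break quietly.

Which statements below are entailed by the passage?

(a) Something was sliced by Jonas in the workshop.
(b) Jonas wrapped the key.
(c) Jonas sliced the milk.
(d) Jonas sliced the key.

(a), (c)

(a) Entailed — every conjunct here is already in the original slicing event.
(b) Not entailed — 'was wrapping' is progressive on an accomplishment; it does not entail the completed 'wrapped'.
(c) Entailed — every conjunct here is already in the original slicing event.
(d) Not entailed — Jonas sliced the milk, not the key; the key belongs to the wrapping event.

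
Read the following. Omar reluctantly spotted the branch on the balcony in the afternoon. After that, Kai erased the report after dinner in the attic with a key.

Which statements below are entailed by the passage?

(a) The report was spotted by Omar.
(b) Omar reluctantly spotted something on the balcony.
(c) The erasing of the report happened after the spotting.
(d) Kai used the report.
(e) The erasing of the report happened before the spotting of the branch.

(a) Not entailed — Omar spotted the branch, not the report; the report belongs to the erasing event.
(b) Entailed — the original entails any weakening of itself; this just drops 'in the afternoon' and generalizes the patient.
(c) Entailed — the narrative places the spotting before the erasing.
(d) Not entailed — the report is the patient, not an instrument — Kai used a key.
(e) Not entailed — the narrative places the spotting before the erasing, not after.

(b), (c)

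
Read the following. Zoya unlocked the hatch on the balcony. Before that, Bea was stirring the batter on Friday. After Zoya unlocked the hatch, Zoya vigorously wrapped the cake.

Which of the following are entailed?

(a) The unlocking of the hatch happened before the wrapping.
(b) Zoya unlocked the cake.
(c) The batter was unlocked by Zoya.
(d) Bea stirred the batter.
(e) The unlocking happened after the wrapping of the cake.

(a), (d)

(a) Entailed — the narrative places the unlocking before the wrapping.
(b) Not entailed — Zoya unlocked the hatch, not the cake; the cake belongs to the wrapping event.
(c) Not entailed — Zoya unlocked the hatch, not the batter; the batter belongs to the stirring event.
(d) Entailed — 'stir' is an activity; 'was stirring' entails that some stirring happened, so 'stirred' holds.
(e) Not entailed — the narrative places the unlocking before the wrapping, not after.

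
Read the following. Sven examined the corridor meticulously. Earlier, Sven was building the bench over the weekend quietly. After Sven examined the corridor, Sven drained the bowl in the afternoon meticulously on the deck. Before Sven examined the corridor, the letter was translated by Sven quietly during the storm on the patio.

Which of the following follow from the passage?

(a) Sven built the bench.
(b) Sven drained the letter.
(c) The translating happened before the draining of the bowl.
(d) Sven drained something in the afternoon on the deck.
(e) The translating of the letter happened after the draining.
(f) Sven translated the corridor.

(a) Not entailed — 'was building' is progressive on an accomplishment; it does not entail the completed 'built'.
(b) Not entailed — Sven drained the bowl, not the letter; the letter belongs to the translating event.
(c) Entailed — the narrative places the translating before the draining.
(d) Entailed — the original entails any weakening of itself; this just drops 'meticulously' and generalizes the patient.
(e) Not entailed — the narrative places the translating before the draining, not after.
(f) Not entailed — Sven translated the letter, not the corridor; the corridor belongs to the examining event.

(c), (d)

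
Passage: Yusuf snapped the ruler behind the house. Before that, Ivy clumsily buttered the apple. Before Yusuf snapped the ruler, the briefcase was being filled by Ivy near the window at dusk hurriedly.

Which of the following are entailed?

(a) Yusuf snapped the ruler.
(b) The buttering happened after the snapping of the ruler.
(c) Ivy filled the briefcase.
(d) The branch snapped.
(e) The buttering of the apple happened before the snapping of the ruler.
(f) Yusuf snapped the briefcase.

(a), (e)

(a) Entailed — dropping 'behind the house' leaves a sub-description the original still satisfies.
(b) Not entailed — the narrative places the buttering before the snapping, not after.
(c) Not entailed — 'was filling' is progressive on an accomplishment; it does not entail the completed 'filled'.
(d) Not entailed — the ruler is what snapped, not the branch.
(e) Entailed — the narrative places the buttering before the snapping.
(f) Not entailed — Yusuf snapped the ruler, not the briefcase; the briefcase belongs to the filling event.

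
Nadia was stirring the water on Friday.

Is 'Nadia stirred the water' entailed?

'stir' is atelic; if Nadia was stirring the water, then Nadia stirred the water (for some time).

yes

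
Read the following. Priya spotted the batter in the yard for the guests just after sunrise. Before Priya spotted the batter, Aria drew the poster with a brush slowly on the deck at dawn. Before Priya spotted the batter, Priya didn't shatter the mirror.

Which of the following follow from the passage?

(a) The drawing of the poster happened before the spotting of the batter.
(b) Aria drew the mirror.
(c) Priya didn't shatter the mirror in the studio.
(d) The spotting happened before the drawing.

(a) Entailed — the narrative places the drawing before the spotting.
(b) Not entailed — Aria drew the poster, not the mirror; the mirror belongs to the shattering event.
(c) Entailed — under negation, adding a further restriction is entailed: if no such shattering event occurred, none occurred in the studio either.
(d) Not entailed — the narrative places the drawing before the spotting, not after.

(a), (c)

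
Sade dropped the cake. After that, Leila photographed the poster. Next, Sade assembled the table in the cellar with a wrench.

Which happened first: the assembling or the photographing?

the photographing

The connectives place the photographing before the assembling.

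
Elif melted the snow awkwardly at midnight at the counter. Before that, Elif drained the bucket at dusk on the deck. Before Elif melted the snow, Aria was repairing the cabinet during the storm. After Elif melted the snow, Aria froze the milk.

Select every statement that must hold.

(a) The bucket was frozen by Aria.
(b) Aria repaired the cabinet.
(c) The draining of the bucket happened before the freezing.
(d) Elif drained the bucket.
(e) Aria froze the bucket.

(c), (d)

(a) Not entailed — Aria froze the milk, not the bucket; the bucket belongs to the draining event.
(b) Not entailed — 'was repairing' is progressive on an accomplishment; it does not entail the completed 'repaired'.
(c) Entailed — the narrative places the draining before the freezing.
(d) Entailed — this follows by dropping conjuncts from the draining event's description.
(e) Not entailed — Aria froze the milk, not the bucket; the bucket belongs to the draining event.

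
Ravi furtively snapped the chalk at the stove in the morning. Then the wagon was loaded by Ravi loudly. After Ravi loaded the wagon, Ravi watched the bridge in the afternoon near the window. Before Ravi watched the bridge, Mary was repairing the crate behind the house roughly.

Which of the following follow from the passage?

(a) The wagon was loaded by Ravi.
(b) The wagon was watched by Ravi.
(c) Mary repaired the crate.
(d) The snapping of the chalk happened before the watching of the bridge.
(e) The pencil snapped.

(a) Entailed — every conjunct here is already in the original loading event.
(b) Not entailed — Ravi watched the bridge, not the wagon; the wagon belongs to the loading event.
(c) Not entailed — 'was repairing' is progressive on an accomplishment; it does not entail the completed 'repaired'.
(d) Entailed — the narrative places the snapping before the watching.
(e) Not entailed — the chalk is what snapped, not the pencil.

(a), (d)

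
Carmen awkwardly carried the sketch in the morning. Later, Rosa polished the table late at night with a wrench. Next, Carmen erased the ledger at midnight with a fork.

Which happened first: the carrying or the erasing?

the carrying

The connectives place the carrying before the erasing.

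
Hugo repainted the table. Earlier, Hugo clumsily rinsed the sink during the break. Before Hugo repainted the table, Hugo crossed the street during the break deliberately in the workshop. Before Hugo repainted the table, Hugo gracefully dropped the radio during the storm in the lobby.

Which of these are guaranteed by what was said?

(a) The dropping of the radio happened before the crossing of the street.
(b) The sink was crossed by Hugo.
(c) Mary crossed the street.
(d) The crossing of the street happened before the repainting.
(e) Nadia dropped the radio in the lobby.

(d)

(a) Not entailed — the narrative doesn't order the dropping relative to the crossing.
(b) Not entailed — Hugo crossed the street, not the sink; the sink belongs to the rinsing event.
(c) Not entailed — the passage has Hugo crossing the street, not Mary.
(d) Entailed — the narrative places the crossing before the repainting.
(e) Not entailed — the passage has Hugo dropping the radio, not Nadia.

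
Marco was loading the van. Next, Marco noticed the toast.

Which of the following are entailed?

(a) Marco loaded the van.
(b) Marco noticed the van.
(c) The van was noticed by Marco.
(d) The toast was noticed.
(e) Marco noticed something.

(a) Not entailed — 'was loading' is progressive on an accomplishment; it does not entail the completed 'loaded'.
(b) Not entailed — Marco noticed the toast, not the van; the van belongs to the loading event.
(c) Not entailed — Marco noticed the toast, not the van; the van belongs to the loading event.
(d) Entailed — every conjunct here is already in the original noticing event.
(e) Entailed — generalizing the patient leaves a sub-description the original still satisfies.

(d), (e)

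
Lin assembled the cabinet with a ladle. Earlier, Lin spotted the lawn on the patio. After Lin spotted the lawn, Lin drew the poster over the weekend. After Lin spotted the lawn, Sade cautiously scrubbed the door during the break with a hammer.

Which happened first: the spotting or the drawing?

the spotting

The connectives place the spotting before the drawing.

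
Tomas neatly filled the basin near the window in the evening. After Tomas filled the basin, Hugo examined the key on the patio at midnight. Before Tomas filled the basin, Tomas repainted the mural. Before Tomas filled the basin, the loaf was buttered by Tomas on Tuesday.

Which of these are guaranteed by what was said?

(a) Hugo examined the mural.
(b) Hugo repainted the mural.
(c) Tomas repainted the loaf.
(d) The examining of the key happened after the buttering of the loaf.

(a) Not entailed — Hugo examined the key, not the mural; the mural belongs to the repainting event.
(b) Not entailed — the passage has Tomas repainting the mural, not Hugo.
(c) Not entailed — Tomas repainted the mural, not the loaf; the loaf belongs to the buttering event.
(d) Entailed — the narrative places the buttering before the examining.

(d)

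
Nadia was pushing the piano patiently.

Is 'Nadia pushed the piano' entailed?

yes

'push' is atelic; if Nadia was pushing the piano, then Nadia pushed the piano (for some time).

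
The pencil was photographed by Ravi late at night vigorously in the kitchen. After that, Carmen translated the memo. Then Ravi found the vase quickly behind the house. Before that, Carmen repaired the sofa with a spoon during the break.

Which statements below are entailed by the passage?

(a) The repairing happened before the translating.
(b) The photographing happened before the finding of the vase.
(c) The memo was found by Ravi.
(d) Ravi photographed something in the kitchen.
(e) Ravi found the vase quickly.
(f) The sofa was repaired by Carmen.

(a) Not entailed — the narrative doesn't order the repairing relative to the translating.
(b) Entailed — the narrative places the photographing before the finding.
(c) Not entailed — Ravi found the vase, not the memo; the memo belongs to the translating event.
(d) Entailed — this follows by dropping conjuncts from the photographing event's description.
(e) Entailed — the original entails any weakening of itself; this just drops 'behind the house'.
(f) Entailed — the original entails any weakening of itself; this just drops 'during the break', 'with a spoon'.

(b), (d), (e), (f)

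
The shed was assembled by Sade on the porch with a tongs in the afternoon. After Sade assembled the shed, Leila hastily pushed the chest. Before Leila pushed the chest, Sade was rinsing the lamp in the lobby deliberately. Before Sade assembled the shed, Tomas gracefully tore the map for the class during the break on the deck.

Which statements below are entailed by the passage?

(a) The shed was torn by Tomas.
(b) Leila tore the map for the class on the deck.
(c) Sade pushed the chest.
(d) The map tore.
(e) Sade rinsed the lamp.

(a) Not entailed — Tomas tore the map, not the shed; the shed belongs to the assembling event.
(b) Not entailed — the passage has Tomas tearing the map, not Leila.
(c) Not entailed — the passage has Leila pushing the chest, not Sade.
(d) Entailed — 'Tomas tore the map' is causative; it entails the inchoative 'the map tore'.
(e) Entailed — 'rinse' is an activity; 'was rinsing' entails that some rinsing happened, so 'rinsed' holds.

(d), (e)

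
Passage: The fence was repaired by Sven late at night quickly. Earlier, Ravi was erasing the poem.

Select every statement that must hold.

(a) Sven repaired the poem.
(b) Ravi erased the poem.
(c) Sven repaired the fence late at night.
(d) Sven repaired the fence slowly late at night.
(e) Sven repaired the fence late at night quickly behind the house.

(a) Not entailed — Sven repaired the fence, not the poem; the poem belongs to the erasing event.
(b) Not entailed — 'was erasing' is progressive on an accomplishment; it does not entail the completed 'erased'.
(c) Entailed — every conjunct here is already in the original repairing event.
(d) Not entailed — 'slowly' adds a manner not in (and inconsistent with) the original.
(e) Not entailed — 'behind the house' adds information not in the original event.

(c)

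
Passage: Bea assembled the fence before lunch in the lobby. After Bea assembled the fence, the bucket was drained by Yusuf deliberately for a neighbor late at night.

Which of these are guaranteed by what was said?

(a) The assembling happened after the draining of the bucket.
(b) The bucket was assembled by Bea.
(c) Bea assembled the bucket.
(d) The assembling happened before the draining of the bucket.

(d)

(a) Not entailed — the narrative places the assembling before the draining, not after.
(b) Not entailed — Bea assembled the fence, not the bucket; the bucket belongs to the draining event.
(c) Not entailed — Bea assembled the fence, not the bucket; the bucket belongs to the draining event.
(d) Entailed — the narrative places the assembling before the draining.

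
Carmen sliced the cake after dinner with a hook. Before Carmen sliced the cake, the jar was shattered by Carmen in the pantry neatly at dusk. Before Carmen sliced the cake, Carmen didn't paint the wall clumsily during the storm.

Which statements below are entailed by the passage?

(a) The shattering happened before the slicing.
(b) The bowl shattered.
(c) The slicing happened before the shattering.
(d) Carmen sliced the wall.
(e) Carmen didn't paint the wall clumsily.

(a) Entailed — the narrative places the shattering before the slicing.
(b) Not entailed — the jar is what shattered, not the bowl.
(c) Not entailed — the narrative places the shattering before the slicing, not after.
(d) Not entailed — Carmen sliced the cake, not the wall; the wall belongs to the painting event.
(e) Not entailed — dropping 'during the storm' under negation is not valid — the original leaves open that Carmen painted the wall some other way.

(a)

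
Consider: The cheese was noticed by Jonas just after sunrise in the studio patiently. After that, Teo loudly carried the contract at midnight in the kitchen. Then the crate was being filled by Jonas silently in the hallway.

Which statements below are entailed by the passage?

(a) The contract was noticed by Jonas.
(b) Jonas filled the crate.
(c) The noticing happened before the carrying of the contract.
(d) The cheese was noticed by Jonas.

(a) Not entailed — Jonas noticed the cheese, not the contract; the contract belongs to the carrying event.
(b) Not entailed — 'was filling' is progressive on an accomplishment; it does not entail the completed 'filled'.
(c) Entailed — the narrative places the noticing before the carrying.
(d) Entailed — the original entails any weakening of itself; this just drops 'in the studio', 'patiently', 'just after sunrise'.

(c), (d)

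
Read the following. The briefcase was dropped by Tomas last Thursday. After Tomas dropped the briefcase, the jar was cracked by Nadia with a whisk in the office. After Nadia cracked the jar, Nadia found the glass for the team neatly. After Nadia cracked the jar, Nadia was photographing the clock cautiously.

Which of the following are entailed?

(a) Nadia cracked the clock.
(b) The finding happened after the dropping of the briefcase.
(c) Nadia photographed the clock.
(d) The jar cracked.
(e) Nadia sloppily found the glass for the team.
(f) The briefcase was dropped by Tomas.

(a) Not entailed — Nadia cracked the jar, not the clock; the clock belongs to the photographing event.
(b) Entailed — the narrative places the dropping before the finding.
(c) Not entailed — 'was photographing' is progressive on an accomplishment; it does not entail the completed 'photographed'.
(d) Entailed — 'Nadia cracked the jar' is causative; it entails the inchoative 'the jar cracked'.
(e) Not entailed — 'sloppily' adds a manner not in (and inconsistent with) the original.
(f) Entailed — dropping 'last Thursday' leaves a sub-description the original still satisfies.

(b), (d), (f)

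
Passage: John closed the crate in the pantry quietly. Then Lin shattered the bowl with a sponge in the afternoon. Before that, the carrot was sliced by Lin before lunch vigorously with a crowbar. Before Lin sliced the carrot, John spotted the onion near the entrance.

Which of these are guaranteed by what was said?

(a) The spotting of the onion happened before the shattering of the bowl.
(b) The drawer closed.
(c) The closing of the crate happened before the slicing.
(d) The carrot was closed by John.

(a)

(a) Entailed — the narrative places the spotting before the shattering.
(b) Not entailed — the crate is what closed, not the drawer.
(c) Not entailed — the narrative doesn't order the closing relative to the slicing.
(d) Not entailed — John closed the crate, not the carrot; the carrot belongs to the slicing event.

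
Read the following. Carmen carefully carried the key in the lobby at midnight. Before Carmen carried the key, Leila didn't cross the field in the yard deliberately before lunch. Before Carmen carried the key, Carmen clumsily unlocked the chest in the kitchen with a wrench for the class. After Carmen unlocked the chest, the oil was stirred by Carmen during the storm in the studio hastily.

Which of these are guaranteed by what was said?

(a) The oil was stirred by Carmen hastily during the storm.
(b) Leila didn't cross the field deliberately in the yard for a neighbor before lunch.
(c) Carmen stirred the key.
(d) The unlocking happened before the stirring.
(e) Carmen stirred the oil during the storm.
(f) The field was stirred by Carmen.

(a), (b), (d), (e)

(a) Entailed — this follows by dropping conjuncts from the stirring event's description.
(b) Entailed — under negation, adding a further restriction is entailed: if no such crossing event occurred, none occurred for a neighbor either.
(c) Not entailed — Carmen stirred the oil, not the key; the key belongs to the carrying event.
(d) Entailed — the narrative places the unlocking before the stirring.
(e) Entailed — dropping 'in the studio', 'hastily' leaves a sub-description the original still satisfies.
(f) Not entailed — Carmen stirred the oil, not the field; the field belongs to the crossing event.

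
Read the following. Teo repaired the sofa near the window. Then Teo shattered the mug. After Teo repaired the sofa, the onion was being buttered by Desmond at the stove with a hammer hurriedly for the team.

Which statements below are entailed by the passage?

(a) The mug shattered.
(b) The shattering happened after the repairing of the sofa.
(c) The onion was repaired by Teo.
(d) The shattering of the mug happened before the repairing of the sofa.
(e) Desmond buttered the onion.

(a), (b)

(a) Entailed — 'Teo shattered the mug' is causative; it entails the inchoative 'the mug shattered'.
(b) Entailed — the narrative places the repairing before the shattering.
(c) Not entailed — Teo repaired the sofa, not the onion; the onion belongs to the buttering event.
(d) Not entailed — the narrative places the repairing before the shattering, not after.
(e) Not entailed — 'was buttering' is progressive on an accomplishment; it does not entail the completed 'buttered'.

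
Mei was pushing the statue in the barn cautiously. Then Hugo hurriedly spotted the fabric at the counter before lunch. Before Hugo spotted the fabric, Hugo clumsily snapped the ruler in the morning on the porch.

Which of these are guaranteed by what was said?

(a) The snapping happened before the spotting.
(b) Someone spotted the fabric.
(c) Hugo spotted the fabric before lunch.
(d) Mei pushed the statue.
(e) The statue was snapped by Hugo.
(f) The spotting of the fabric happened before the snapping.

(a) Entailed — the narrative places the snapping before the spotting.
(b) Entailed — the original entails any weakening of itself; this just drops 'at the counter', 'hurriedly', 'before lunch' and generalizes the agent.
(c) Entailed — this follows by dropping conjuncts from the spotting event's description.
(d) Entailed — 'push' is an activity; 'was pushing' entails that some pushing happened, so 'pushed' holds.
(e) Not entailed — Hugo snapped the ruler, not the statue; the statue belongs to the pushing event.
(f) Not entailed — the narrative places the snapping before the spotting, not after.

(a), (b), (c), (d)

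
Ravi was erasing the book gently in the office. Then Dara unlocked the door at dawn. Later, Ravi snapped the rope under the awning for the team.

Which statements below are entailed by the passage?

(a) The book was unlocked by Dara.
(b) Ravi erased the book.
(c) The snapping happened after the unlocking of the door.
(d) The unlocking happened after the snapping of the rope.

(a) Not entailed — Dara unlocked the door, not the book; the book belongs to the erasing event.
(b) Not entailed — 'was erasing' is progressive on an accomplishment; it does not entail the completed 'erased'.
(c) Entailed — the narrative places the unlocking before the snapping.
(d) Not entailed — the narrative places the unlocking before the snapping, not after.

(c)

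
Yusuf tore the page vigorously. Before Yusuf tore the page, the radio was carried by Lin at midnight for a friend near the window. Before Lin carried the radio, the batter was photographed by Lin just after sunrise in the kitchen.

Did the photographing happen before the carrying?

The narrative orders the photographing before the carrying.

yes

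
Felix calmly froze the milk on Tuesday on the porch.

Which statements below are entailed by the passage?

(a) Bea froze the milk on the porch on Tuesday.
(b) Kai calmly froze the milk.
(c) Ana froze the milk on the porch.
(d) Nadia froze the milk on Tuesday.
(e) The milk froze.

(e)

(a) Not entailed — the passage has Felix freezing the milk, not Bea.
(b) Not entailed — the passage has Felix freezing the milk, not Kai.
(c) Not entailed — the passage has Felix freezing the milk, not Ana.
(d) Not entailed — the passage has Felix freezing the milk, not Nadia.
(e) Entailed — 'Felix froze the milk' is causative; it entails the inchoative 'the milk froze'.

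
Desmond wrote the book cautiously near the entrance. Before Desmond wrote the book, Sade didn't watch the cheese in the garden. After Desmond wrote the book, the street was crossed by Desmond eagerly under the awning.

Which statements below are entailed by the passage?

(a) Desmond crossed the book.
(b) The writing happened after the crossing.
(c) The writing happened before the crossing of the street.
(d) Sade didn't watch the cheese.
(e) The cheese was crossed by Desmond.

(c)

(a) Not entailed — Desmond crossed the street, not the book; the book belongs to the writing event.
(b) Not entailed — the narrative places the writing before the crossing, not after.
(c) Entailed — the narrative places the writing before the crossing.
(d) Not entailed — dropping 'in the garden' under negation is not valid — the original leaves open that Sade watched the cheese some other way.
(e) Not entailed — Desmond crossed the street, not the cheese; the cheese belongs to the watching event.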